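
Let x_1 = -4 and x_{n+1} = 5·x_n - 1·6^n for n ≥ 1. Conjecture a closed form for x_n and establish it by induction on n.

x_n = 2·5^(n - 1) - 6^n

Computing the first terms: x_1 = -4, x_2 = -26, x_3 = -166. This suggests x_n = 2·5^(n - 1) - 6^n.
When n = 1: the formula gives -4 = -4 = x_1.
Inductive step: suppose the statement holds for some m ≥ 1, so x_m = 2·5^(m - 1) - 6^m.
Then x_{m+1} = 5·x_m - 1·6^m = 5·(2·5^(m - 1) - 6^m) - 1·6^m = 2·5^m - 6^(m + 1) = 2·5^((m+1) - 1) - 6^(m+1),
which is the claimed formula at n = m+1.
By the principle of mathematical induction, the result holds for all n ≥ 1.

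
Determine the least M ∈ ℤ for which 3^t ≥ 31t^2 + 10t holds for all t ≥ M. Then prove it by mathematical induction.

M = 7

At t = 6: 729 < 1176, so the inequality fails and M ≥ 7. We prove 3^t ≥ 31t^2 + 10t for all t ≥ 7.
Base case (t = 7): 3^t = 2187 and 31t^2 + 10t = 1589, so 2187 ≥ 1589.
Inductive step: suppose the statement holds for some r ≥ 7, so 3^r ≥ 31r^2 + 10r.
Then 3^(r + 1) = 3·(3^r) ≥ 3·(31r^2 + 10r).
Also, for r ≥ 7 we have 3·(31r^2 + 10r) ≥ 31(r+1)^2 + 10(r+1), since 3·(31r^2 + 10r) − (31(r+1)^2 + 10(r+1)) = 62r^2 - 42r - 41, which is nonnegative for all r ≥ 7.
Combining, 3^(r + 1) ≥ 31(r+1)^2 + 10(r+1).
By induction, the statement is established for all t ≥ 7.
Hence the smallest such M is 7.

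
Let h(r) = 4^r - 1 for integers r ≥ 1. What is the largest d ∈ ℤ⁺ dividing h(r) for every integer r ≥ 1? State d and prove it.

d = 3

Computing the first values: h(1) = 3 and h(2) = 15; gcd(3, 15) = 3, so d ≤ 3.
We prove 3 | 4^r - 1 for all r ≥ 1 by induction on r.
Base case (r = 1): h(1) = 3 = 3·(1), so 3 | h(1).
For the inductive step, assume it holds for an arbitrary j ≥ 1, i.e. 3 | h(j). Then
4^{j+1} − 1^{j+1} = 4·4^j − 1·1^j = 4·(4^j − 1^j) + (3)·1^j. The first term is divisible by 3 by the inductive hypothesis, and the second term (3)·1^j is divisible by 3 since 3 | 3. Hence 3 | h(j+1).
Hence, by induction on r, the claim holds for every r ≥ 1.
Therefore the largest such d is 3.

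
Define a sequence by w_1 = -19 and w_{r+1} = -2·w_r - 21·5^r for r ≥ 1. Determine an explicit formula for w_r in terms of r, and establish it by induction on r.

Computing the first terms: w_1 = -19, w_2 = -67, w_3 = -391. This suggests w_r = -(-2)^(r + 1) - 3·5^r.
Base step (r = 1): the formula gives -19 = -19 = w_1.
Suppose the result is true for r = p, so w_p = -(-2)^(p + 1) - 3·5^p.
Then w_{p+1} = -2·w_p - 21·5^p = -2·(-(-2)^(p + 1) - 3·5^p) - 21·5^p = -(-2)^(p + 2) - 3·5^(p + 1) = -(-2)^((p+1) + 1) - 3·5^(p+1),
which is the claimed formula at r = p+1.
By the principle of mathematical induction, the result holds for all r ≥ 1.

w_r = -(-2)^(r + 1) - 3·5^r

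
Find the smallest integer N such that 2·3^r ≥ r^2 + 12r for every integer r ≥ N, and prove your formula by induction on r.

At r = 2: 18 < 28, so the inequality fails and N ≥ 3. We prove 2·3^r ≥ r^2 + 12r for all r ≥ 3.
When r = 3: 2·3^r = 54 and r^2 + 12r = 45, so 54 ≥ 45.
For the inductive step, assume it holds for an arbitrary p ≥ 3, so 2·3^p ≥ p^2 + 12p.
Then 2·3^(p + 1) = 3·(2·3^p) ≥ 3·(p^2 + 12p).
Also, for p ≥ 3 we have 3·(p^2 + 12p) ≥ (p+1)^2 + 12(p+1), since 3·(p^2 + 12p) − ((p+1)^2 + 12(p+1)) = 2p^2 + 22p - 13, which is nonnegative for all p ≥ 3.
Combining, 2·3^(p + 1) ≥ (p+1)^2 + 12(p+1).
This completes the induction.
Hence the smallest such N is 3.

N = 3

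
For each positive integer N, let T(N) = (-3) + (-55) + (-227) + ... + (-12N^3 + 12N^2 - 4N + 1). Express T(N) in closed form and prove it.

We claim T(N) = -N(3N^3 + 2N^2 - N - 1) for all N ≥ 1.
Base step (N = 1): T(1) = -3, and the closed form gives -3. They agree.
Inductive step: assume the claim holds for N = r, so T(r) = r(-3r^3 - 2r^2 + r + 1).
Then T(r+1) = T(r) + (-12r^3 - 24r^2 - 16r - 3) = (r(-3r^3 - 2r^2 + r + 1)) + (-12r^3 - 24r^2 - 16r - 3).
Simplifying, T(r+1) = -(r + 1)(3r^3 + 11r^2 + 12r + 3) = -(r+1)(3(r+1)^3 + 2(r+1)^2 - (r+1) - 1),
which is the closed form with N = r+1.
By the principle of mathematical induction, the result holds for all N ≥ 1.

T(N) = -N(3N^3 + 2N^2 - N - 1)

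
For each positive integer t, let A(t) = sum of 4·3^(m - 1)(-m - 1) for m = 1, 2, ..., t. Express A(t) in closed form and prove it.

A(t) = -3^t(2t + 1) + 1

We claim A(t) = -3^t(2t + 1) + 1 for all t ≥ 1.
When t = 1: A(1) = -8, and the closed form gives -8. They agree.
For the inductive step, assume it holds for an arbitrary m ≥ 1, so A(m) = -3^m(2m + 1) + 1.
Then A(m+1) = A(m) + (4·3^m(-m - 2)) = (-3^m(2m + 1) + 1) + (4·3^m(-m - 2)).
Simplifying, A(m+1) = -6·3^m·m - 9·3^m + 1 = -3^(m+1)(2(m+1) + 1) + 1,
which is the closed form with t = m+1.
By induction, the statement is established for all t ≥ 1.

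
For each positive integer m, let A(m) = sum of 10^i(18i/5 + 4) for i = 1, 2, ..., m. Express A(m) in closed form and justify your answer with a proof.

A(m) = 4·10^m(m + 1) - 4

We claim A(m) = 4·10^m(m + 1) - 4 for all m ≥ 1.
When m = 1: A(1) = 76, and the closed form gives 76. They agree.
For the inductive step, assume it holds for an arbitrary i ≥ 1, so A(i) = 4·10^i(i + 1) - 4.
Then A(i+1) = A(i) + (10^i(36i + 76)) = (4·10^i(i + 1) - 4) + (10^i(36i + 76)).
Simplifying, A(i+1) = 40·10^i·i + 80·10^i - 4 = 4·10^(i+1)((i+1) + 1) - 4,
which is the closed form with m = i+1.
Hence, by induction on m, the claim holds for every m ≥ 1.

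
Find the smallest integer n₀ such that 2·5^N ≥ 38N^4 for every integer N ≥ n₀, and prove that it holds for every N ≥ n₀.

n₀ = 7

At N = 6: 31250 < 49248, so the inequality fails and n₀ ≥ 7. We prove 2·5^N ≥ 38N^4 for all N ≥ 7.
When N = 7: 2·5^N = 156250 and 38N^4 = 91238, so 156250 ≥ 91238.
For the inductive step, assume it holds for an arbitrary i ≥ 7, so 2·5^i ≥ 38i^4.
Then 2·5^(i + 1) = 5·(2·5^i) ≥ 5·(38i^4).
Also, for i ≥ 7 we have 5·(38i^4) ≥ 38(i+1)^4, since 5 ≥ (1 + 1/i)^4 for all i ≥ 7.
Combining, 2·5^(i + 1) ≥ 38(i+1)^4.
By the principle of mathematical induction, the result holds for all N ≥ 7.
Hence the smallest such n₀ is 7.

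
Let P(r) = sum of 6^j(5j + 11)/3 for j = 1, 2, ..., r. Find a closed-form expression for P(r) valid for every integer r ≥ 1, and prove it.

P(r) = 2·6^r(r + 2) - 4

We claim P(r) = 2·6^r(r + 2) - 4 for all r ≥ 1.
When r = 1: P(1) = 32, and the closed form gives 32. They agree.
Inductive step: assume the claim holds for r = j, so P(j) = 2·6^j(j + 2) - 4.
Then P(j+1) = P(j) + (6^j(10j + 32)) = (2·6^j(j + 2) - 4) + (6^j(10j + 32)).
Simplifying, P(j+1) = 12·6^j·j + 36·6^j - 4 = 2·6^(j+1)((j+1) + 2) - 4,
which is the closed form with r = j+1.
By the principle of mathematical induction, the result holds for all r ≥ 1.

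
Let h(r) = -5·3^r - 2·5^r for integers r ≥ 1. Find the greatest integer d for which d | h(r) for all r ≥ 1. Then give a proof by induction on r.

Computing the first values: h(1) = -25 and h(2) = -95; gcd(-25, -95) = 5, so d ≤ 5.
We prove 5 | -5·3^r - 2·5^r for all r ≥ 1 by induction on r.
Base step (r = 1): h(1) = -25 = 5·(-5), so 5 | h(1).
Suppose the result is true for r = m, i.e. 5 | h(m). Then
h(m+1) − 5·h(m) = (-5·3^(m+1) - 2·5^(m+1)) − 5·(-5·3^m - 2·5^m) = (-5)·3^m·(3 − 5) = (10)·3^m. Since 5 | h(m) by the inductive hypothesis, 5 | 5·h(m); and 5 | 10 since 10 = 5·2. Therefore 5 | h(m+1).
This completes the induction.
Therefore the largest such d is 5.

d = 5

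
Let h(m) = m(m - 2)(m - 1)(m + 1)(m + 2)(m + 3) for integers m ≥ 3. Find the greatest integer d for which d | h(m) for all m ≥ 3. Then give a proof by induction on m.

d = 720

Computing the first values: h(3) = 720 and h(4) = 5040; gcd(720, 5040) = 720, so d ≤ 720.
We prove 720 | m(m - 2)(m - 1)(m + 1)(m + 2)(m + 3) for all m ≥ 3 by induction on m.
When m = 3: h(3) = 720 = 720·(1), so 720 | h(3).
For the inductive step, assume it holds for an arbitrary j ≥ 3, i.e. 720 | h(j). Then
h(j+1) − h(j) = (j-1)·j·(j+1)·(j+2)·(j+3)·(j+4) − (j-2)·(j-1)·j·(j+1)·(j+2)·(j+3) = (j-1)·j·(j+1)·(j+2)·(j+3)·[(j+4) − (j-2)] = 6·(j-1)·j·(j+1)·(j+2)·(j+3). The product of 5 consecutive integers is divisible by (5)! = 120, so h(j+1) − h(j) is divisible by 6·120 = 720. By the inductive hypothesis 720 | h(j), hence 720 | h(j+1).
By the principle of mathematical induction, the result holds for all m ≥ 3.
Therefore the largest such d is 720.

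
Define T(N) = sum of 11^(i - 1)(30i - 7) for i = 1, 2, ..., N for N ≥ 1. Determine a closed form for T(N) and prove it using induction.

We claim T(N) = 11^N(3N - 1) + 1 for all N ≥ 1.
When N = 1: T(1) = 23, and the closed form gives 23. They agree.
Inductive step: suppose the statement holds for some i ≥ 1, so T(i) = 11^i(3i - 1) + 1.
Then T(i+1) = T(i) + (11^i(30i + 23)) = (11^i(3i - 1) + 1) + (11^i(30i + 23)).
Simplifying, T(i+1) = 33·11^i·i + 22·11^i + 1 = 11^(i+1)(3(i+1) - 1) + 1,
which is the closed form with N = i+1.
This completes the induction.

T(N) = 11^N(3N - 1) + 1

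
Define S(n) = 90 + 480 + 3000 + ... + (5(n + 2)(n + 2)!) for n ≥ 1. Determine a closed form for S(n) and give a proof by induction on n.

S(n) = 5(n + 3)! - 30

We claim S(n) = 5(n + 3)! - 30 for all n ≥ 1.
Base case (n = 1): S(1) = 90, and the closed form gives 90. They agree.
Inductive step: assume the claim holds for n = i, so S(i) = 5(i + 3)! - 30.
Then S(i+1) = S(i) + (5(i + 3)(i + 3)!) = (5(i + 3)! - 30) + (5(i + 3)(i + 3)!).
Simplifying, S(i+1) = 5((i+1) + 3)! - 30,
which is the closed form with n = i+1.
By induction, the statement is established for all n ≥ 1.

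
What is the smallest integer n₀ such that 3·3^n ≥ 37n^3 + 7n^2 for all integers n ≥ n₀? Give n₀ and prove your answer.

n₀ = 8

At n = 7: 6561 < 13034, so the inequality fails and n₀ ≥ 8. We prove 3·3^n ≥ 37n^3 + 7n^2 for all n ≥ 8.
When n = 8: 3·3^n = 19683 and 37n^3 + 7n^2 = 19392, so 19683 ≥ 19392.
For the inductive step, assume it holds for an arbitrary k ≥ 8, so 3·3^k ≥ 37k^3 + 7k^2.
Then 3·3^(k + 1) = 3·(3·3^k) ≥ 3·(37k^3 + 7k^2).
Also, for k ≥ 8 we have 3·(37k^3 + 7k^2) ≥ 37(k+1)^3 + 7(k+1)^2, since 3·(37k^3 + 7k^2) − (37(k+1)^3 + 7(k+1)^2) = 74k^3 - 97k^2 - 125k - 44, which is nonnegative for all k ≥ 8.
Combining, 3·3^(k + 1) ≥ 37(k+1)^3 + 7(k+1)^2.
This completes the induction.
Hence the smallest such n₀ is 8.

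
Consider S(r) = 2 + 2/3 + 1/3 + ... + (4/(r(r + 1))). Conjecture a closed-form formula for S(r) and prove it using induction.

S(r) = 4r/(r + 1)

We claim S(r) = 4r/(r + 1) for all r ≥ 1.
When r = 1: S(1) = 2, and the closed form gives 2. They agree.
For the inductive step, assume it holds for an arbitrary k ≥ 1, so S(k) = 4k/(k + 1).
Then S(k+1) = S(k) + (4/((k + 1)(k + 2))) = (4k/(k + 1)) + (4/((k + 1)(k + 2))).
Simplifying, S(k+1) = 4(k + 1)/(k + 2) = 4(k+1)/((k+1) + 1),
which is the closed form with r = k+1.
Hence, by induction on r, the claim holds for every r ≥ 1.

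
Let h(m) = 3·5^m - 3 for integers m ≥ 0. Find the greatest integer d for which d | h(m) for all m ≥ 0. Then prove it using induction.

d = 12

Computing the first values: h(0) = 0 and h(1) = 12; gcd(0, 12) = 12, so d ≤ 12.
We prove 12 | 3·5^m - 3 for all m ≥ 0 by induction on m.
Base case (m = 0): h(0) = 0 = 12·(0), so 12 | h(0).
Inductive step: suppose the statement holds for some i ≥ 0, i.e. 12 | h(i). Then
h(i+1) = 3·5^(i+1) - 3 = 5·(3·5^i - 3) + 12 = 5·h(i) + 12. The first term is divisible by 12 by the inductive hypothesis, and 12 is divisible by 12. Hence 12 | h(i+1).
By induction, the statement is established for all m ≥ 0.
Therefore the largest such d is 12.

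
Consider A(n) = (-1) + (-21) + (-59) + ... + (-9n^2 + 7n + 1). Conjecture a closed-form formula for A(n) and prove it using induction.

We claim A(n) = -n(3n^2 + n - 3) for all n ≥ 1.
Base case (n = 1): A(1) = -1, and the closed form gives -1. They agree.
Inductive step: assume the claim holds for n = r, so A(r) = r(-3r^2 - r + 3).
Then A(r+1) = A(r) + (7r - 9(r + 1)^2 + 8) = (r(-3r^2 - r + 3)) + (7r - 9(r + 1)^2 + 8).
Simplifying, A(r+1) = -(r + 1)(3r^2 + 7r + 1) = -(r+1)(3(r+1)^2 + (r+1) - 3),
which is the closed form with n = r+1.
Hence, by induction on n, the claim holds for every n ≥ 1.

A(n) = -n(3n^2 + n - 3)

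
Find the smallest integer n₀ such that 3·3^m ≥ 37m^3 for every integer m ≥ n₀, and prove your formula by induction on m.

n₀ = 8

At m = 7: 6561 < 12691, so the inequality fails and n₀ ≥ 8. We prove 3·3^m ≥ 37m^3 for all m ≥ 8.
Base step (m = 8): 3·3^m = 19683 and 37m^3 = 18944, so 19683 ≥ 18944.
For the inductive step, assume it holds for an arbitrary r ≥ 8, so 3·3^r ≥ 37r^3.
Then 3·3^(r + 1) = 3·(3·3^r) ≥ 3·(37r^3).
Also, for r ≥ 8 we have 3·(37r^3) ≥ 37(r+1)^3, since 3 ≥ (1 + 1/r)^3 for all r ≥ 8.
Combining, 3·3^(r + 1) ≥ 37(r+1)^3.
By induction, the statement is established for all m ≥ 8.
Hence the smallest such n₀ is 8.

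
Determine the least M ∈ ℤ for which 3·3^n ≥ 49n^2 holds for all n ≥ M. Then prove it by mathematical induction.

M = 6

At n = 5: 729 < 1225, so the inequality fails and M ≥ 6. We prove 3·3^n ≥ 49n^2 for all n ≥ 6.
Base step (n = 6): 3·3^n = 2187 and 49n^2 = 1764, so 2187 ≥ 1764.
Inductive step: assume the claim holds for n = m, so 3·3^m ≥ 49m^2.
Then 3·3^(m + 1) = 3·(3·3^m) ≥ 3·(49m^2).
Also, for m ≥ 6 we have 3·(49m^2) ≥ 49(m+1)^2, since 3 ≥ (1 + 1/m)^2 for all m ≥ 6.
Combining, 3·3^(m + 1) ≥ 49(m+1)^2.
This completes the induction.
Hence the smallest such M is 6.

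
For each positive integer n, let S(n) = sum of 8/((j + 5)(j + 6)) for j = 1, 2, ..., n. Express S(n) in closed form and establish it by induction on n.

S(n) = 4n/(3(n + 6))

We claim S(n) = 4n/(3(n + 6)) for all n ≥ 1.
For the base case n = 1: S(1) = 4/21, and the closed form gives 4/21. They agree.
Suppose the result is true for n = j, so S(j) = 4j/(3(j + 6)).
Then S(j+1) = S(j) + (8/((j + 6)(j + 7))) = (4j/(3(j + 6))) + (8/((j + 6)(j + 7))).
Simplifying, S(j+1) = 4(j + 1)/(3(j + 7)) = 4(j+1)/(3((j+1) + 6)),
which is the closed form with n = j+1.
This completes the induction.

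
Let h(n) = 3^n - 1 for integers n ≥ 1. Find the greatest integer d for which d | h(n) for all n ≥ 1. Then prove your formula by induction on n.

Computing the first values: h(1) = 2 and h(2) = 8; gcd(2, 8) = 2, so d ≤ 2.
We prove 2 | 3^n - 1 for all n ≥ 1 by induction on n.
For the base case n = 1: h(1) = 2 = 2·(1), so 2 | h(1).
Inductive step: assume the claim holds for n = k, i.e. 2 | h(k). Then
3^{k+1} − 1^{k+1} = 3·3^k − 1·1^k = 3·(3^k − 1^k) + (2)·1^k. The first term is divisible by 2 by the inductive hypothesis, and the second term (2)·1^k is divisible by 2 since 2 | 2. Hence 2 | h(k+1).
This completes the induction.
Therefore the largest such d is 2.

d = 2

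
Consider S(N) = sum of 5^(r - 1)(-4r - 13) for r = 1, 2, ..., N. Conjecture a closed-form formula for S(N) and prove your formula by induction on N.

S(N) = -5^N(N + 3) + 3

We claim S(N) = -5^N(N + 3) + 3 for all N ≥ 1.
When N = 1: S(1) = -17, and the closed form gives -17. They agree.
Inductive step: assume the claim holds for N = r, so S(r) = -5^r(r + 3) + 3.
Then S(r+1) = S(r) + (5^r(-4r - 17)) = (-5^r(r + 3) + 3) + (5^r(-4r - 17)).
Simplifying, S(r+1) = -5·5^r·r - 20·5^r + 3 = -5^(r+1)((r+1) + 3) + 3,
which is the closed form with N = r+1.
This completes the induction.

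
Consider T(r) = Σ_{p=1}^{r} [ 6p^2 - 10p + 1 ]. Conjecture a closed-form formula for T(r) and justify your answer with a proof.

We claim T(r) = r(2r^2 - 2r - 3) for all r ≥ 1.
When r = 1: T(1) = -3, and the closed form gives -3. They agree.
Suppose the result is true for r = p, so T(p) = p(2p^2 - 2p - 3).
Then T(p+1) = T(p) + (6p^2 + 2p - 3) = (p(2p^2 - 2p - 3)) + (6p^2 + 2p - 3).
Simplifying, T(p+1) = (p + 1)(2p^2 + 2p - 3) = (p+1)(2(p+1)^2 - 2(p+1) - 3),
which is the closed form with r = p+1.
By the principle of mathematical induction, the result holds for all r ≥ 1.

T(r) = r(2r^2 - 2r - 3)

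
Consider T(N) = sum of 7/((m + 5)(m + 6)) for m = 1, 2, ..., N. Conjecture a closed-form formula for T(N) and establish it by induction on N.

We claim T(N) = 7N/(6(N + 6)) for all N ≥ 1.
Base step (N = 1): T(1) = 1/6, and the closed form gives 1/6. They agree.
For the inductive step, assume it holds for an arbitrary m ≥ 1, so T(m) = 7m/(6(m + 6)).
Then T(m+1) = T(m) + (7/((m + 6)(m + 7))) = (7m/(6(m + 6))) + (7/((m + 6)(m + 7))).
Simplifying, T(m+1) = 7(m + 1)/(6(m + 7)) = 7(m+1)/(6((m+1) + 6)),
which is the closed form with N = m+1.
This completes the induction.

T(N) = 7N/(6(N + 6))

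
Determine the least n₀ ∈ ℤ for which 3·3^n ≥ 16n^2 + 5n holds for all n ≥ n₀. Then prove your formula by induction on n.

n₀ = 5

At n = 4: 243 < 276, so the inequality fails and n₀ ≥ 5. We prove 3·3^n ≥ 16n^2 + 5n for all n ≥ 5.
When n = 5: 3·3^n = 729 and 16n^2 + 5n = 425, so 729 ≥ 425.
Inductive step: assume the claim holds for n = k, so 3·3^k ≥ 16k^2 + 5k.
Then 3·3^(k + 1) = 3·(3·3^k) ≥ 3·(16k^2 + 5k).
Also, for k ≥ 5 we have 3·(16k^2 + 5k) ≥ 16(k+1)^2 + 5(k+1), since 3·(16k^2 + 5k) − (16(k+1)^2 + 5(k+1)) = 32k^2 - 22k - 21, which is nonnegative for all k ≥ 5.
Combining, 3·3^(k + 1) ≥ 16(k+1)^2 + 5(k+1).
Hence, by induction on n, the claim holds for every n ≥ 5.
Hence the smallest such n₀ is 5.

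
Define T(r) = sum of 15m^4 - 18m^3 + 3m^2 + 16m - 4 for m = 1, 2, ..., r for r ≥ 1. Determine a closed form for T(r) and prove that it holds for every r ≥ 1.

We claim T(r) = r(3r^4 + 3r^3 - 3r^2 + 5r + 4) for all r ≥ 1.
Base case (r = 1): T(1) = 12, and the closed form gives 12. They agree.
Suppose the result is true for r = m, so T(m) = m(3m^4 + 3m^3 - 3m^2 + 5m + 4).
Then T(m+1) = T(m) + (15m^4 + 42m^3 + 39m^2 + 28m + 12) = (m(3m^4 + 3m^3 - 3m^2 + 5m + 4)) + (15m^4 + 42m^3 + 39m^2 + 28m + 12).
Simplifying, T(m+1) = (m + 1)(3m^4 + 15m^3 + 24m^2 + 20m + 12) = (m+1)(3(m+1)^4 + 3(m+1)^3 - 3(m+1)^2 + 5(m+1) + 4),
which is the closed form with r = m+1.
By induction, the statement is established for all r ≥ 1.

T(r) = r(3r^4 + 3r^3 - 3r^2 + 5r + 4)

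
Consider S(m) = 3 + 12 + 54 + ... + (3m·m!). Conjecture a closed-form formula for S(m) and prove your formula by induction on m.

S(m) = 3(m + 1)! - 3

We claim S(m) = 3(m + 1)! - 3 for all m ≥ 1.
Base case (m = 1): S(1) = 3, and the closed form gives 3. They agree.
For the inductive step, assume it holds for an arbitrary k ≥ 1, so S(k) = 3(k + 1)! - 3.
Then S(k+1) = S(k) + (3(k + 1)(k + 1)!) = (3(k + 1)! - 3) + (3(k + 1)(k + 1)!).
Simplifying, S(k+1) = 3((k+1) + 1)! - 3,
which is the closed form with m = k+1.
By the principle of mathematical induction, the result holds for all m ≥ 1.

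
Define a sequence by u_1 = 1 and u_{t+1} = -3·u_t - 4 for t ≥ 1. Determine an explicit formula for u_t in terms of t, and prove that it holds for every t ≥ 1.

u_t = 2(-3)^(t - 1) - 1

Computing the first terms: u_1 = 1, u_2 = -7, u_3 = 17. This suggests u_t = 2(-3)^(t - 1) - 1.
For the base case t = 1: the formula gives 1 = 1 = u_1.
For the inductive step, assume it holds for an arbitrary i ≥ 1, so u_i = 2(-3)^(i - 1) - 1.
Then u_{i+1} = -3·u_i - 4 = -3·(2(-3)^(i - 1) - 1) - 4 = 2(-3)^i - 1 = 2(-3)^((i+1) - 1) - 1,
which is the claimed formula at t = i+1.
Hence, by induction on t, the claim holds for every t ≥ 1.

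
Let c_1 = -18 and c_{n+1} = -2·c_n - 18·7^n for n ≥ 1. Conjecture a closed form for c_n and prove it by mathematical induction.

Computing the first terms: c_1 = -18, c_2 = -90, c_3 = -702. This suggests c_n = -(-2)^(n + 1) - 2·7^n.
Base case (n = 1): the formula gives -18 = -18 = c_1.
Inductive step: assume the claim holds for n = i, so c_i = -(-2)^(i + 1) - 2·7^i.
Then c_{i+1} = -2·c_i - 18·7^i = -2·(-(-2)^(i + 1) - 2·7^i) - 18·7^i = -(-2)^(i + 2) - 2·7^(i + 1) = -(-2)^((i+1) + 1) - 2·7^(i+1),
which is the claimed formula at n = i+1.
By induction, the statement is established for all n ≥ 1.

c_n = -(-2)^(n + 1) - 2·7^n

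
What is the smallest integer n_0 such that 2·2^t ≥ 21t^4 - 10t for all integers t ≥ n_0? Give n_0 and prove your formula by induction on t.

At t = 20: 2097152 < 3359800, so the inequality fails and n_0 ≥ 21. We prove 2·2^t ≥ 21t^4 - 10t for all t ≥ 21.
For the base case t = 21: 2·2^t = 4194304 and 21t^4 - 10t = 4083891, so 4194304 ≥ 4083891.
Suppose the result is true for t = r, so 2·2^r ≥ 21r^4 - 10r.
Then 2·2^(r + 1) = 2·(2·2^r) ≥ 2·(21r^4 - 10r).
Also, for r ≥ 21 we have 2·(21r^4 - 10r) ≥ 21(r+1)^4 - 10(r+1), since 2·(21r^4 - 10r) − (21(r+1)^4 - 10(r+1)) = 21r^4 - 84r^3 - 126r^2 - 94r - 11, which is nonnegative for all r ≥ 21.
Combining, 2·2^(r + 1) ≥ 21(r+1)^4 - 10(r+1).
By induction, the statement is established for all t ≥ 21.
Hence the smallest such n_0 is 21.

n_0 = 21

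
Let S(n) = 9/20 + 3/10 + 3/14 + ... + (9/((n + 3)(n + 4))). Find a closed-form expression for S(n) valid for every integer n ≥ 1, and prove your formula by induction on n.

S(n) = 9n/(4(n + 4))

We claim S(n) = 9n/(4(n + 4)) for all n ≥ 1.
Base step (n = 1): S(1) = 9/20, and the closed form gives 9/20. They agree.
For the inductive step, assume it holds for an arbitrary i ≥ 1, so S(i) = 9i/(4(i + 4)).
Then S(i+1) = S(i) + (9/((i + 4)(i + 5))) = (9i/(4(i + 4))) + (9/((i + 4)(i + 5))).
Simplifying, S(i+1) = 9(i + 1)/(4(i + 5)) = 9(i+1)/(4((i+1) + 4)),
which is the closed form with n = i+1.
Hence, by induction on n, the claim holds for every n ≥ 1.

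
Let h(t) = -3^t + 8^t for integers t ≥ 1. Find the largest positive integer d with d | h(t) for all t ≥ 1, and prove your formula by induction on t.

d = 5

Computing the first values: h(1) = 5 and h(2) = 55; gcd(5, 55) = 5, so d ≤ 5.
We prove 5 | -3^t + 8^t for all t ≥ 1 by induction on t.
Base step (t = 1): h(1) = 5 = 5·(1), so 5 | h(1).
Suppose the result is true for t = r, i.e. 5 | h(r). Then
8^{r+1} − 3^{r+1} = 8·8^r − 3·3^r = 8·(8^r − 3^r) + (5)·3^r. The first term is divisible by 5 by the inductive hypothesis, and the second term (5)·3^r is divisible by 5 since 5 | 5. Hence 5 | h(r+1).
By induction, the statement is established for all t ≥ 1.
Therefore the largest such d is 5.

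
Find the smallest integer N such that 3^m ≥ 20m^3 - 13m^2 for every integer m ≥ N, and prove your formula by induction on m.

At m = 8: 6561 < 9408, so the inequality fails and N ≥ 9. We prove 3^m ≥ 20m^3 - 13m^2 for all m ≥ 9.
Base case (m = 9): 3^m = 19683 and 20m^3 - 13m^2 = 13527, so 19683 ≥ 13527.
Inductive step: assume the claim holds for m = r, so 3^r ≥ 20r^3 - 13r^2.
Then 3^(r + 1) = 3·(3^r) ≥ 3·(20r^3 - 13r^2).
Also, for r ≥ 9 we have 3·(20r^3 - 13r^2) ≥ 20(r+1)^3 - 13(r+1)^2, since 3·(20r^3 - 13r^2) − (20(r+1)^3 - 13(r+1)^2) = 40r^3 - 86r^2 - 34r - 7, which is nonnegative for all r ≥ 9.
Combining, 3^(r + 1) ≥ 20(r+1)^3 - 13(r+1)^2.
This completes the induction.
Hence the smallest such N is 9.

N = 9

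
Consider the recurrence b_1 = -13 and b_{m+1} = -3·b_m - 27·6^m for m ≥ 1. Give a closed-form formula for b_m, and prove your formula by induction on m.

b_m = 5(-3)^(m - 1) - 3·6^m

Computing the first terms: b_1 = -13, b_2 = -123, b_3 = -603. This suggests b_m = 5(-3)^(m - 1) - 3·6^m.
Base case (m = 1): the formula gives -13 = -13 = b_1.
Inductive step: assume the claim holds for m = k, so b_k = 5(-3)^(k - 1) - 3·6^k.
Then b_{k+1} = -3·b_k - 27·6^k = -3·(5(-3)^(k - 1) - 3·6^k) - 27·6^k = 5(-3)^k - 3·6^(k + 1) = 5(-3)^((k+1) - 1) - 3·6^(k+1),
which is the claimed formula at m = k+1.
This completes the induction.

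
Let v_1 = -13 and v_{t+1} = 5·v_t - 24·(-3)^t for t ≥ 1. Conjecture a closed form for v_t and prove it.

v_t = -(-3)^(t + 1) - 4·5^(t - 1)

Computing the first terms: v_1 = -13, v_2 = 7, v_3 = -181. This suggests v_t = -(-3)^(t + 1) - 4·5^(t - 1).
Base step (t = 1): the formula gives -13 = -13 = v_1.
Inductive step: suppose the statement holds for some j ≥ 1, so v_j = -(-3)^(j + 1) - 4·5^(j - 1).
Then v_{j+1} = 5·v_j - 24·(-3)^j = 5·(-(-3)^(j + 1) - 4·5^(j - 1)) - 24·(-3)^j = -(-3)^(j + 2) - 4·5^j = -(-3)^((j+1) + 1) - 4·5^((j+1) - 1),
which is the claimed formula at t = j+1.
Hence, by induction on t, the claim holds for every t ≥ 1.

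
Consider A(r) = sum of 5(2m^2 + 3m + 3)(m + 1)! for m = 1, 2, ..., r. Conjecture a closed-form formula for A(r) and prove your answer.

We claim A(r) = (10r + 5)(r + 2)! - 10 for all r ≥ 1.
When r = 1: A(1) = 80, and the closed form gives 80. They agree.
Inductive step: suppose the statement holds for some m ≥ 1, so A(m) = (10m + 5)(m + 2)! - 10.
Then A(m+1) = A(m) + (5(2m^2 + 7m + 8)(m + 2)!) = ((10m + 5)(m + 2)! - 10) + (5(2m^2 + 7m + 8)(m + 2)!).
Simplifying, A(m+1) = (10(m+1) + 5)((m+1) + 2)! - 10,
which is the closed form with r = m+1.
By induction, the statement is established for all r ≥ 1.

A(r) = (10r + 5)(r + 2)! - 10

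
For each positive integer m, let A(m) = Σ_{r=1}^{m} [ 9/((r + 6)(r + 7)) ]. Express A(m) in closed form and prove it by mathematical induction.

We claim A(m) = 9m/(7(m + 7)) for all m ≥ 1.
Base step (m = 1): A(1) = 9/56, and the closed form gives 9/56. They agree.
Inductive step: assume the claim holds for m = r, so A(r) = 9r/(7(r + 7)).
Then A(r+1) = A(r) + (9/((r + 7)(r + 8))) = (9r/(7(r + 7))) + (9/((r + 7)(r + 8))).
Simplifying, A(r+1) = 9(r + 1)/(7(r + 8)) = 9(r+1)/(7((r+1) + 7)),
which is the closed form with m = r+1.
This completes the induction.

A(m) = 9m/(7(m + 7))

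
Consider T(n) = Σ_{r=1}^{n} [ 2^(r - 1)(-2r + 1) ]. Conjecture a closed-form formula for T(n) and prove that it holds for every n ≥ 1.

T(n) = 2^n(-2n + 3) - 3

We claim T(n) = 2^n(-2n + 3) - 3 for all n ≥ 1.
When n = 1: T(1) = -1, and the closed form gives -1. They agree.
Inductive step: suppose the statement holds for some r ≥ 1, so T(r) = 2^r(-2r + 3) - 3.
Then T(r+1) = T(r) + (2^r(-2r - 1)) = (2^r(-2r + 3) - 3) + (2^r(-2r - 1)).
Simplifying, T(r+1) = 2^(r + 1) - 2^(r + 2)r - 3 = 2^(r+1)(-2(r+1) + 3) - 3,
which is the closed form with n = r+1.
This completes the induction.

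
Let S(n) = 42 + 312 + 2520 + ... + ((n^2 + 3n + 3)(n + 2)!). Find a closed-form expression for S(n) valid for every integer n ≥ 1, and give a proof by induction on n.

We claim S(n) = (n + 1)(n + 3)! - 6 for all n ≥ 1.
Base case (n = 1): S(1) = 42, and the closed form gives 42. They agree.
Inductive step: assume the claim holds for n = p, so S(p) = (p + 1)(p + 3)! - 6.
Then S(p+1) = S(p) + ((p^2 + 5p + 7)(p + 3)!) = ((p + 1)(p + 3)! - 6) + ((p^2 + 5p + 7)(p + 3)!).
Simplifying, S(p+1) = ((p+1) + 1)((p+1) + 3)! - 6,
which is the closed form with n = p+1.
Hence, by induction on n, the claim holds for every n ≥ 1.

S(n) = (n + 1)(n + 3)! - 6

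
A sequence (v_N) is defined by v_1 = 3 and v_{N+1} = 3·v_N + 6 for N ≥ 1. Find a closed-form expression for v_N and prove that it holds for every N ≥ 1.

Computing the first terms: v_1 = 3, v_2 = 15, v_3 = 51. This suggests v_N = 2·3^N - 3.
Base case (N = 1): the formula gives 3 = 3 = v_1.
Suppose the result is true for N = j, so v_j = 2·3^j - 3.
Then v_{j+1} = 3·v_j + 6 = 3·(2·3^j - 3) + 6 = 2·3^(j + 1) - 3,
which is the claimed formula at N = j+1.
This completes the induction.

v_N = 2·3^N - 3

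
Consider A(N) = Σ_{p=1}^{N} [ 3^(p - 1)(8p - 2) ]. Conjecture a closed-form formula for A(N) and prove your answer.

We claim A(N) = 3^N(4N - 3) + 3 for all N ≥ 1.
Base case (N = 1): A(1) = 6, and the closed form gives 6. They agree.
Inductive step: assume the claim holds for N = p, so A(p) = 3^p(4p - 3) + 3.
Then A(p+1) = A(p) + (3^p(8p + 6)) = (3^p(4p - 3) + 3) + (3^p(8p + 6)).
Simplifying, A(p+1) = 12·3^p·p + 3·3^p + 3 = 3^(p+1)(4(p+1) - 3) + 3,
which is the closed form with N = p+1.
By induction, the statement is established for all N ≥ 1.

A(N) = 3^N(4N - 3) + 3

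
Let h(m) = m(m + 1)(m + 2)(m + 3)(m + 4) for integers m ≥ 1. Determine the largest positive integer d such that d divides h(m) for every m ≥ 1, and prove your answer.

Computing the first values: h(1) = 120 and h(2) = 720; gcd(120, 720) = 120, so d ≤ 120.
We prove 120 | m(m + 1)(m + 2)(m + 3)(m + 4) for all m ≥ 1 by induction on m.
Base step (m = 1): h(1) = 120 = 120·(1), so 120 | h(1).
Suppose the result is true for m = r, i.e. 120 | h(r). Then
h(r+1) − h(r) = (r+1)·(r+2)·(r+3)·(r+4)·(r+5) − r·(r+1)·(r+2)·(r+3)·(r+4) = (r+1)·(r+2)·(r+3)·(r+4)·[(r+5) − r] = 5·(r+1)·(r+2)·(r+3)·(r+4). The product of 4 consecutive integers is divisible by (4)! = 24, so h(r+1) − h(r) is divisible by 5·24 = 120. By the inductive hypothesis 120 | h(r), hence 120 | h(r+1).
By induction, the statement is established for all m ≥ 1.
Therefore the largest such d is 120.

d = 120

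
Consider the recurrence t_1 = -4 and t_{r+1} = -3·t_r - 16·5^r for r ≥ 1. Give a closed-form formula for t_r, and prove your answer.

Computing the first terms: t_1 = -4, t_2 = -68, t_3 = -196. This suggests t_r = -2(-3)^r - 2·5^r.
When r = 1: the formula gives -4 = -4 = t_1.
Inductive step: suppose the statement holds for some k ≥ 1, so t_k = -2(-3)^k - 2·5^k.
Then t_{k+1} = -3·t_k - 16·5^k = -3·(-2(-3)^k - 2·5^k) - 16·5^k = -2(-3)^(k + 1) - 2·5^(k + 1),
which is the claimed formula at r = k+1.
This completes the induction.

t_r = -2(-3)^r - 2·5^r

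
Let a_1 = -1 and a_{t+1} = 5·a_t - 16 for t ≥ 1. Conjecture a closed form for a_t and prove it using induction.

a_t = -5^t + 4

Computing the first terms: a_1 = -1, a_2 = -21, a_3 = -121. This suggests a_t = -5^t + 4.
When t = 1: the formula gives -1 = -1 = a_1.
Suppose the result is true for t = j, so a_j = -5^j + 4.
Then a_{j+1} = 5·a_j - 16 = 5·(-5^j + 4) - 16 = -5^(j + 1) + 4,
which is the claimed formula at t = j+1.
By the principle of mathematical induction, the result holds for all t ≥ 1.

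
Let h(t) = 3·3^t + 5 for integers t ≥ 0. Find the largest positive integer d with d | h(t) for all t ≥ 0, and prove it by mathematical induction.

d = 2

Computing the first values: h(0) = 8 and h(1) = 14; gcd(8, 14) = 2, so d ≤ 2.
We prove 2 | 3·3^t + 5 for all t ≥ 0 by induction on t.
Base step (t = 0): h(0) = 8 = 2·(4), so 2 | h(0).
Inductive step: assume the claim holds for t = m, i.e. 2 | h(m). Then
h(m+1) = 3·3^(m+1) + 5 = 3·(3·3^m + 5) - 10 = 3·h(m) - 10. The first term is divisible by 2 by the inductive hypothesis, and -10 is divisible by 2. Hence 2 | h(m+1).
By induction, the statement is established for all t ≥ 0.
Therefore the largest such d is 2.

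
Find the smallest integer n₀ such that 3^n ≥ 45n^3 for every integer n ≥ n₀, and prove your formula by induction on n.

n₀ = 10

At n = 9: 19683 < 32805, so the inequality fails and n₀ ≥ 10. We prove 3^n ≥ 45n^3 for all n ≥ 10.
When n = 10: 3^n = 59049 and 45n^3 = 45000, so 59049 ≥ 45000.
Inductive step: suppose the statement holds for some m ≥ 10, so 3^m ≥ 45m^3.
Then 3^(m + 1) = 3·(3^m) ≥ 3·(45m^3).
Also, for m ≥ 10 we have 3·(45m^3) ≥ 45(m+1)^3, since 3 ≥ (1 + 1/m)^3 for all m ≥ 10.
Combining, 3^(m + 1) ≥ 45(m+1)^3.
Hence, by induction on n, the claim holds for every n ≥ 10.
Hence the smallest such n₀ is 10.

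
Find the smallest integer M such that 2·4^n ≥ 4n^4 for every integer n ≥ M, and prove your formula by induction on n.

At n = 5: 2048 < 2500, so the inequality fails and M ≥ 6. We prove 2·4^n ≥ 4n^4 for all n ≥ 6.
Base case (n = 6): 2·4^n = 8192 and 4n^4 = 5184, so 8192 ≥ 5184.
Inductive step: assume the claim holds for n = p, so 2·4^p ≥ 4p^4.
Then 2·4^(p + 1) = 4·(2·4^p) ≥ 4·(4p^4).
Also, for p ≥ 6 we have 4·(4p^4) ≥ 4(p+1)^4, since 4 ≥ (1 + 1/p)^4 for all p ≥ 6.
Combining, 2·4^(p + 1) ≥ 4(p+1)^4.
By the principle of mathematical induction, the result holds for all n ≥ 6.
Hence the smallest such M is 6.

M = 6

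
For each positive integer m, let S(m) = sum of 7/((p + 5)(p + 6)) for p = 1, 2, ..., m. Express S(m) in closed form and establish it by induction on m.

We claim S(m) = 7m/(6(m + 6)) for all m ≥ 1.
For the base case m = 1: S(1) = 1/6, and the closed form gives 1/6. They agree.
Suppose the result is true for m = p, so S(p) = 7p/(6(p + 6)).
Then S(p+1) = S(p) + (7/((p + 6)(p + 7))) = (7p/(6(p + 6))) + (7/((p + 6)(p + 7))).
Simplifying, S(p+1) = 7(p + 1)/(6(p + 7)) = 7(p+1)/(6((p+1) + 6)),
which is the closed form with m = p+1.
By induction, the statement is established for all m ≥ 1.

S(m) = 7m/(6(m + 6))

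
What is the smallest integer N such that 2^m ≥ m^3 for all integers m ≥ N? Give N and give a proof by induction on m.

N = 10

At m = 9: 512 < 729, so the inequality fails and N ≥ 10. We prove 2^m ≥ m^3 for all m ≥ 10.
For the base case m = 10: 2^m = 1024 and m^3 = 1000, so 1024 ≥ 1000.
Inductive step: suppose the statement holds for some j ≥ 10, so 2^j ≥ j^3.
Then 2^(j + 1) = 2·(2^j) ≥ 2·(j^3).
Also, for j ≥ 10 we have 2·(j^3) ≥ (j+1)^3, since 2 ≥ (1 + 1/j)^3 for all j ≥ 10.
Combining, 2^(j + 1) ≥ (j+1)^3.
By the principle of mathematical induction, the result holds for all m ≥ 10.
Hence the smallest such N is 10.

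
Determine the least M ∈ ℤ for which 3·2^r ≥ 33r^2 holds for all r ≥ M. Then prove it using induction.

M = 11

At r = 10: 3072 < 3300, so the inequality fails and M ≥ 11. We prove 3·2^r ≥ 33r^2 for all r ≥ 11.
Base case (r = 11): 3·2^r = 6144 and 33r^2 = 3993, so 6144 ≥ 3993.
Inductive step: suppose the statement holds for some i ≥ 11, so 3·2^i ≥ 33i^2.
Then 3·2^(i + 1) = 2·(3·2^i) ≥ 2·(33i^2).
Also, for i ≥ 11 we have 2·(33i^2) ≥ 33(i+1)^2, since 2 ≥ (1 + 1/i)^2 for all i ≥ 11.
Combining, 3·2^(i + 1) ≥ 33(i+1)^2.
By the principle of mathematical induction, the result holds for all r ≥ 11.
Hence the smallest such M is 11.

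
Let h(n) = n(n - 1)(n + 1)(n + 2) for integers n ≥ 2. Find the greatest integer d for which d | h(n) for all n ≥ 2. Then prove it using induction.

Computing the first values: h(2) = 24 and h(3) = 120; gcd(24, 120) = 24, so d ≤ 24.
We prove 24 | n(n - 1)(n + 1)(n + 2) for all n ≥ 2 by induction on n.
For the base case n = 2: h(2) = 24 = 24·(1), so 24 | h(2).
For the inductive step, assume it holds for an arbitrary m ≥ 2, i.e. 24 | h(m). Then
h(m+1) − h(m) = m·(m+1)·(m+2)·(m+3) − (m-1)·m·(m+1)·(m+2) = m·(m+1)·(m+2)·[(m+3) − (m-1)] = 4·m·(m+1)·(m+2). The product of 3 consecutive integers is divisible by (3)! = 6, so h(m+1) − h(m) is divisible by 4·6 = 24. By the inductive hypothesis 24 | h(m), hence 24 | h(m+1).
Hence, by induction on n, the claim holds for every n ≥ 2.
Therefore the largest such d is 24.

d = 24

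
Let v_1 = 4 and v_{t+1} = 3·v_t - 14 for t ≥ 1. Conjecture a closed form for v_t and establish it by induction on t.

Computing the first terms: v_1 = 4, v_2 = -2, v_3 = -20. This suggests v_t = -3^t + 7.
Base step (t = 1): the formula gives 4 = 4 = v_1.
Inductive step: assume the claim holds for t = k, so v_k = -3^k + 7.
Then v_{k+1} = 3·v_k - 14 = 3·(-3^k + 7) - 14 = -3^(k + 1) + 7,
which is the claimed formula at t = k+1.
Hence, by induction on t, the claim holds for every t ≥ 1.

v_t = -3^t + 7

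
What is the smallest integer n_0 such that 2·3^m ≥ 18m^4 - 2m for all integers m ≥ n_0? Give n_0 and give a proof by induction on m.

At m = 10: 118098 < 179980, so the inequality fails and n_0 ≥ 11. We prove 2·3^m ≥ 18m^4 - 2m for all m ≥ 11.
Base step (m = 11): 2·3^m = 354294 and 18m^4 - 2m = 263516, so 354294 ≥ 263516.
Inductive step: assume the claim holds for m = k, so 2·3^k ≥ 18k^4 - 2k.
Then 2·3^(k + 1) = 3·(2·3^k) ≥ 3·(18k^4 - 2k).
Also, for k ≥ 11 we have 3·(18k^4 - 2k) ≥ 18(k+1)^4 - 2(k+1), since 3·(18k^4 - 2k) − (18(k+1)^4 - 2(k+1)) = 36k^4 - 72k^3 - 108k^2 - 76k - 16, which is nonnegative for all k ≥ 11.
Combining, 2·3^(k + 1) ≥ 18(k+1)^4 - 2(k+1).
By the principle of mathematical induction, the result holds for all m ≥ 11.
Hence the smallest such n_0 is 11.

n_0 = 11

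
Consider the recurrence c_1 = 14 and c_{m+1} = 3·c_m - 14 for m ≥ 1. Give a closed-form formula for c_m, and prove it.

Computing the first terms: c_1 = 14, c_2 = 28, c_3 = 70. This suggests c_m = 7·3^(m - 1) + 7.
For the base case m = 1: the formula gives 14 = 14 = c_1.
Suppose the result is true for m = p, so c_p = 7·3^(p - 1) + 7.
Then c_{p+1} = 3·c_p - 14 = 3·(7·3^(p - 1) + 7) - 14 = 7·3^p + 7 = 7·3^((p+1) - 1) + 7,
which is the claimed formula at m = p+1.
By induction, the statement is established for all m ≥ 1.

c_m = 7·3^(m - 1) + 7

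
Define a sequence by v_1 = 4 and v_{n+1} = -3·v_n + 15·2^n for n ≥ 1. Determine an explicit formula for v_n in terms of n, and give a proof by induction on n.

Computing the first terms: v_1 = 4, v_2 = 18, v_3 = 6. This suggests v_n = -2(-3)^(n - 1) + 3·2^n.
For the base case n = 1: the formula gives 4 = 4 = v_1.
Suppose the result is true for n = p, so v_p = -2(-3)^(p - 1) + 3·2^p.
Then v_{p+1} = -3·v_p + 15·2^p = -3·(-2(-3)^(p - 1) + 3·2^p) + 15·2^p = -2(-3)^p + 3·2^(p + 1) = -2(-3)^((p+1) - 1) + 3·2^(p+1),
which is the claimed formula at n = p+1.
By the principle of mathematical induction, the result holds for all n ≥ 1.

v_n = -2(-3)^(n - 1) + 3·2^n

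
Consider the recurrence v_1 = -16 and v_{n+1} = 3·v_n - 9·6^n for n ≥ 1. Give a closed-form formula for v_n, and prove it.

v_n = 2·3^(n - 1) - 3·6^n

Computing the first terms: v_1 = -16, v_2 = -102, v_3 = -630. This suggests v_n = 2·3^(n - 1) - 3·6^n.
When n = 1: the formula gives -16 = -16 = v_1.
Inductive step: suppose the statement holds for some k ≥ 1, so v_k = 2·3^(k - 1) - 3·6^k.
Then v_{k+1} = 3·v_k - 9·6^k = 3·(2·3^(k - 1) - 3·6^k) - 9·6^k = 2·3^k - 3·6^(k + 1) = 2·3^((k+1) - 1) - 3·6^(k+1),
which is the claimed formula at n = k+1.
Hence, by induction on n, the claim holds for every n ≥ 1.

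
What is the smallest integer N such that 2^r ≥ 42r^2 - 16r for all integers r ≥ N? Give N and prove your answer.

N = 13

At r = 12: 4096 < 5856, so the inequality fails and N ≥ 13. We prove 2^r ≥ 42r^2 - 16r for all r ≥ 13.
For the base case r = 13: 2^r = 8192 and 42r^2 - 16r = 6890, so 8192 ≥ 6890.
For the inductive step, assume it holds for an arbitrary i ≥ 13, so 2^i ≥ 42i^2 - 16i.
Then 2^(i + 1) = 2·(2^i) ≥ 2·(42i^2 - 16i).
Also, for i ≥ 13 we have 2·(42i^2 - 16i) ≥ 42(i+1)^2 - 16(i+1), since 2·(42i^2 - 16i) − (42(i+1)^2 - 16(i+1)) = 42i^2 - 100i - 26, which is nonnegative for all i ≥ 13.
Combining, 2^(i + 1) ≥ 42(i+1)^2 - 16(i+1).
This completes the induction.
Hence the smallest such N is 13.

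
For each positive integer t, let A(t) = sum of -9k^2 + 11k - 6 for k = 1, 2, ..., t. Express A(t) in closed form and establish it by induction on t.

A(t) = -t(3t^2 - t + 2)

We claim A(t) = -t(3t^2 - t + 2) for all t ≥ 1.
For the base case t = 1: A(1) = -4, and the closed form gives -4. They agree.
Suppose the result is true for t = k, so A(k) = k(-3k^2 + k - 2).
Then A(k+1) = A(k) + (11k - 9(k + 1)^2 + 5) = (k(-3k^2 + k - 2)) + (11k - 9(k + 1)^2 + 5).
Simplifying, A(k+1) = -(k + 1)(3k^2 + 5k + 4) = -(k+1)(3(k+1)^2 - (k+1) + 2),
which is the closed form with t = k+1.
By induction, the statement is established for all t ≥ 1.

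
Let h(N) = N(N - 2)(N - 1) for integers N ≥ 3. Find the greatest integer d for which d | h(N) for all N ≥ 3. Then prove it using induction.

Computing the first values: h(3) = 6 and h(4) = 24; gcd(6, 24) = 6, so d ≤ 6.
We prove 6 | N(N - 2)(N - 1) for all N ≥ 3 by induction on N.
When N = 3: h(3) = 6 = 6·(1), so 6 | h(3).
Inductive step: assume the claim holds for N = p, i.e. 6 | h(p). Then
h(p+1) − h(p) = (p-1)·p·(p+1) − (p-2)·(p-1)·p = (p-1)·p·[(p+1) − (p-2)] = 3·(p-1)·p. The product of 2 consecutive integers is divisible by (2)! = 2, so h(p+1) − h(p) is divisible by 3·2 = 6. By the inductive hypothesis 6 | h(p), hence 6 | h(p+1).
By the principle of mathematical induction, the result holds for all N ≥ 3.
Therefore the largest such d is 6.

d = 6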